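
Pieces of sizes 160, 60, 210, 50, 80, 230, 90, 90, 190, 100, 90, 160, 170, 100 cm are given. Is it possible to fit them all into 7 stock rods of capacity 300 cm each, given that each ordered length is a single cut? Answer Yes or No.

A valid assignment using 7 stock rods:
  stock rod 1: 230 + 60 = 290
  stock rod 2: 210 + 90 = 300
  stock rod 3: 190 + 100 = 290
  stock rod 4: 170 + 100 = 270
  stock rod 5: 160 + 90 + 50 = 300
  stock rod 6: 160 + 90 = 250
  stock rod 7: 80 = 80
Every load is within 300 cm, so 7 stock rods suffice.

Yes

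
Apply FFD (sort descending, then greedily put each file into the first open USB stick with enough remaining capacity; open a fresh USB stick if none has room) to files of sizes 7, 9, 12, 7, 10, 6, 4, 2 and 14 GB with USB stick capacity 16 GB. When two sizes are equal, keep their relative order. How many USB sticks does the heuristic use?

Sorted descending: 14, 12, 10, 9, 7, 7, 6, 4, 2.
  14 → USB stick 1 (new)  [load 14/16]
  12 → USB stick 2 (new)  [load 12/16]
  10 → USB stick 3 (new)  [load 10/16]
  9 → USB stick 4 (new)  [load 9/16]
  7 → USB stick 4  [load 16/16]
  7 → USB stick 5 (new)  [load 7/16]
  6 → USB stick 3  [load 16/16]
  4 → USB stick 2  [load 16/16]
  2 → USB stick 1  [load 16/16]
5 USB sticks opened.

5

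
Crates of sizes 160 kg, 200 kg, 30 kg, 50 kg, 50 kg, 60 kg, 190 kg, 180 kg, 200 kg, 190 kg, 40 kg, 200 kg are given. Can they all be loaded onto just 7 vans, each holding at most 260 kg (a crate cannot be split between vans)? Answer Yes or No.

Yes

A valid assignment using 7 vans:
  van 1: 200 + 60 = 260
  van 2: 200 + 50 = 250
  van 3: 200 + 50 = 250
  van 4: 190 + 40 + 30 = 260
  van 5: 190 = 190
  van 6: 180 = 180
  van 7: 160 = 160
Every load is within 260 kg, so 7 vans suffice.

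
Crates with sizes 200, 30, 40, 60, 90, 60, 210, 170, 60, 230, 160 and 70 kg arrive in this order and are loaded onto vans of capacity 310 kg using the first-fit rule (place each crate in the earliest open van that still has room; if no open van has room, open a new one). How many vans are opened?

6

  200 → van 1 (new)  [load 200/310]
  30 → van 1  [load 230/310]
  40 → van 1  [load 270/310]
  60 → van 2 (new)  [load 60/310]
  90 → van 2  [load 150/310]
  60 → van 2  [load 210/310]
  210 → van 3 (new)  [load 210/310]
  170 → van 4 (new)  [load 170/310]
  60 → van 2  [load 270/310]
  230 → van 5 (new)  [load 230/310]
  160 → van 6 (new)  [load 160/310]
  70 → van 3  [load 280/310]
6 vans opened.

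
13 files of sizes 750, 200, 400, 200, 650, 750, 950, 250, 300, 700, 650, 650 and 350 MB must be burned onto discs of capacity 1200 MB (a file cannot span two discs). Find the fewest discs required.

7

Total = 950 + 750 + 750 + 700 + 650 + 650 + 650 + 400 + 350 + 300 + 250 + 200 + 200 = 6800 MB.
Lower bound: ⌈6800/1200⌉ = 6 discs.
Also, 7 files each exceed 600 MB, and no two of those can share a disc, so at least 7 discs are needed.
A packing using 7 discs:
  disc 1: 950 + 250 = 1200
  disc 2: 750 + 400 = 1150
  disc 3: 750 + 350 = 1100
  disc 4: 700 + 300 + 200 = 1200
  disc 5: 650 + 200 = 850
  disc 6: 650 = 650
  disc 7: 650 = 650
This matches the lower bound, so 7 is optimal.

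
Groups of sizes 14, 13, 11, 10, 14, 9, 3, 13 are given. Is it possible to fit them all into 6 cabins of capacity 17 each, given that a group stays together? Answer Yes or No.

No

Total = 87; ⌈87/17⌉ = 6.
7 groups each exceed half the capacity and cannot share a cabin, forcing at least 7 cabins.
At least 7 cabins are required, but only 6 are allowed.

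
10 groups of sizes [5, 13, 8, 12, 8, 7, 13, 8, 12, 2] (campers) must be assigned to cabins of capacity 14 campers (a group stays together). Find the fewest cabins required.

Total = 13 + 13 + 12 + 12 + 8 + 8 + 8 + 7 + 5 + 2 = 88 campers.
Lower bound: ⌈88/14⌉ = 7 cabins.
A packing using 8 cabins:
  cabin 1: 13 = 13
  cabin 2: 13 = 13
  cabin 3: 12 + 2 = 14
  cabin 4: 12 = 12
  cabin 5: 8 + 5 = 13
  cabin 6: 8 = 8
  cabin 7: 8 = 8
  cabin 8: 7 = 7
No arrangement into 7 cabins stays within capacity, so 8 is optimal.

8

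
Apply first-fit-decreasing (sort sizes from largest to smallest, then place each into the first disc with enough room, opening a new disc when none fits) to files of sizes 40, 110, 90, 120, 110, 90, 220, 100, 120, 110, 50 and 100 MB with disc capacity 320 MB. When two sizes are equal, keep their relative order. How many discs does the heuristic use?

Sorted descending: 220, 120, 120, 110, 110, 110, 100, 100, 90, 90, 50, 40.
  220 → disc 1 (new)  [load 220/320]
  120 → disc 2 (new)  [load 120/320]
  120 → disc 2  [load 240/320]
  110 → disc 3 (new)  [load 110/320]
  110 → disc 3  [load 220/320]
  110 → disc 4 (new)  [load 110/320]
  100 → disc 1  [load 320/320]
  100 → disc 3  [load 320/320]
  90 → disc 4  [load 200/320]
  90 → disc 4  [load 290/320]
  50 → disc 2  [load 290/320]
  40 → disc 5 (new)  [load 40/320]
5 discs opened.

5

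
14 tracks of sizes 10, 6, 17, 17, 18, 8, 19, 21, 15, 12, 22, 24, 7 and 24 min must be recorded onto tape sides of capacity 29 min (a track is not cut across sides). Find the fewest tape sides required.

9

Total = 24 + 24 + 22 + 21 + 19 + 18 + 17 + 17 + 15 + 12 + 10 + 8 + 7 + 6 = 220 min.
Lower bound: ⌈220/29⌉ = 8 tape sides.
Also, 9 tracks each exceed 29/2 min, and no two of those can share a side, so at least 9 tape sides are needed.
A packing using 9 tape sides:
  side 1: 24 = 24
  side 2: 24 = 24
  side 3: 22 + 7 = 29
  side 4: 21 + 8 = 29
  side 5: 19 + 10 = 29
  side 6: 18 + 6 = 24
  side 7: 17 + 12 = 29
  side 8: 17 = 17
  side 9: 15 = 15
This matches the lower bound, so 9 is optimal.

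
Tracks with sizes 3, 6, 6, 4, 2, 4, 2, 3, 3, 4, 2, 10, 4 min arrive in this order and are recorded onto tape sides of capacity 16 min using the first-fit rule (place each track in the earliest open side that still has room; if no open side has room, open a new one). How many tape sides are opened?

4

  3 → side 1 (new)  [load 3/16]
  6 → side 1  [load 9/16]
  6 → side 1  [load 15/16]
  4 → side 2 (new)  [load 4/16]
  2 → side 2  [load 6/16]
  4 → side 2  [load 10/16]
  2 → side 2  [load 12/16]
  3 → side 2  [load 15/16]
  3 → side 3 (new)  [load 3/16]
  4 → side 3  [load 7/16]
  2 → side 3  [load 9/16]
  10 → side 4 (new)  [load 10/16]
  4 → side 3  [load 13/16]
4 tape sides opened.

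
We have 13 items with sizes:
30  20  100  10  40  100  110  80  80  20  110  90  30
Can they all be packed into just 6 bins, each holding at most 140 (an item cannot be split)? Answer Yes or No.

Total = 820; ⌈820/140⌉ = 6.
7 items each exceed half the capacity and cannot share a bin, forcing at least 7 bins.
At least 7 bins are required, but only 6 are allowed.

No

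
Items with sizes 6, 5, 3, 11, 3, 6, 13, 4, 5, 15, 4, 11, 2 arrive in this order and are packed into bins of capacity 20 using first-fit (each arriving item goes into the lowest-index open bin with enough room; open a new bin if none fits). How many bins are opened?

5

  6 → bin 1 (new)  [load 6/20]
  5 → bin 1  [load 11/20]
  3 → bin 1  [load 14/20]
  11 → bin 2 (new)  [load 11/20]
  3 → bin 1  [load 17/20]
  6 → bin 2  [load 17/20]
  13 → bin 3 (new)  [load 13/20]
  4 → bin 3  [load 17/20]
  5 → bin 4 (new)  [load 5/20]
  15 → bin 4  [load 20/20]
  4 → bin 5 (new)  [load 4/20]
  11 → bin 5  [load 15/20]
  2 → bin 1  [load 19/20]
5 bins opened.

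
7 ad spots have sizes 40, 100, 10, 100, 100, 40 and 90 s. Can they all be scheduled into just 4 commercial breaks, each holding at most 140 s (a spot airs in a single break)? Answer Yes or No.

Yes

A valid assignment using 4 commercial breaks:
  break 1: 100 + 40 = 140
  break 2: 100 + 40 = 140
  break 3: 100 + 10 = 110
  break 4: 90 = 90
Every load is within 140 s, so 4 commercial breaks suffice.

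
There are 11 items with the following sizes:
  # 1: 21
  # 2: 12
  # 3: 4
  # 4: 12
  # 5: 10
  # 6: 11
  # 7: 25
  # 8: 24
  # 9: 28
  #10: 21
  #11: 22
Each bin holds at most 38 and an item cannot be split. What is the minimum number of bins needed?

Total = 28 + 25 + 24 + 22 + 21 + 21 + 12 + 12 + 11 + 10 + 4 = 190.
Lower bound: ⌈190/38⌉ = 5 bins.
Also, 6 items each exceed 19, and no two of those can share a bin, so at least 6 bins are needed.
A packing using 6 bins:
  bin 1: 28 + 10 = 38
  bin 2: 25 + 12 = 37
  bin 3: 24 + 12 = 36
  bin 4: 22 + 11 + 4 = 37
  bin 5: 21 = 21
  bin 6: 21 = 21
This matches the lower bound, so 6 is optimal.

6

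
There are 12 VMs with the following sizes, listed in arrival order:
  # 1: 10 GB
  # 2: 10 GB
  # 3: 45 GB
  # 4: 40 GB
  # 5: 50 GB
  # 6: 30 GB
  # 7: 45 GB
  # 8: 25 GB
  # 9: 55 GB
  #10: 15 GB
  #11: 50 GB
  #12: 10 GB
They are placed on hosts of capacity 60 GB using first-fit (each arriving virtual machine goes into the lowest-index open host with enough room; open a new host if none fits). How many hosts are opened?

7

  10 → host 1 (new)  [load 10/60]
  10 → host 1  [load 20/60]
  45 → host 2 (new)  [load 45/60]
  40 → host 1  [load 60/60]
  50 → host 3 (new)  [load 50/60]
  30 → host 4 (new)  [load 30/60]
  45 → host 5 (new)  [load 45/60]
  25 → host 4  [load 55/60]
  55 → host 6 (new)  [load 55/60]
  15 → host 2  [load 60/60]
  50 → host 7 (new)  [load 50/60]
  10 → host 3  [load 60/60]
7 hosts opened.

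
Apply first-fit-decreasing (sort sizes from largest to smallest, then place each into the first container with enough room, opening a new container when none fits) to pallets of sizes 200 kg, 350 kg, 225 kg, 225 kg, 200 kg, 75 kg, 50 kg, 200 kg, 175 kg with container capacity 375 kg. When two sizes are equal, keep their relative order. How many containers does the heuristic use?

Sorted descending: 350, 225, 225, 200, 200, 200, 175, 75, 50.
  350 → container 1 (new)  [load 350/375]
  225 → container 2 (new)  [load 225/375]
  225 → container 3 (new)  [load 225/375]
  200 → container 4 (new)  [load 200/375]
  200 → container 5 (new)  [load 200/375]
  200 → container 6 (new)  [load 200/375]
  175 → container 4  [load 375/375]
  75 → container 2  [load 300/375]
  50 → container 2  [load 350/375]
6 containers opened.

6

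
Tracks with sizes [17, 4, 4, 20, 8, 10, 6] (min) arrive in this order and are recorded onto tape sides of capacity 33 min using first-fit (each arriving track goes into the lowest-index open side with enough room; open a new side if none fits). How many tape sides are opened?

3

  17 → side 1 (new)  [load 17/33]
  4 → side 1  [load 21/33]
  4 → side 1  [load 25/33]
  20 → side 2 (new)  [load 20/33]
  8 → side 1  [load 33/33]
  10 → side 2  [load 30/33]
  6 → side 3 (new)  [load 6/33]
3 tape sides opened.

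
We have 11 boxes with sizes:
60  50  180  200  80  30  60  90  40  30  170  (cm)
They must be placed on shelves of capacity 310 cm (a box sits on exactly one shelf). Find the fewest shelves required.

4

Total = 200 + 180 + 170 + 90 + 80 + 60 + 60 + 50 + 40 + 30 + 30 = 990 cm.
Lower bound: ⌈990/310⌉ = 4 shelves.
A packing using 4 shelves:
  shelf 1: 200 + 90 = 290
  shelf 2: 180 + 80 + 50 = 310
  shelf 3: 170 + 60 + 60 = 290
  shelf 4: 40 + 30 + 30 = 100
This matches the lower bound, so 4 is optimal.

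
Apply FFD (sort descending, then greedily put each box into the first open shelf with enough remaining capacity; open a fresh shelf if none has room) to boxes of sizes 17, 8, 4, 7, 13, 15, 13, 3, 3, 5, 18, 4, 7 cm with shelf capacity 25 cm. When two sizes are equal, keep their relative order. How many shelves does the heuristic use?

5

Sorted descending: 18, 17, 15, 13, 13, 8, 7, 7, 5, 4, 4, 3, 3.
  18 → shelf 1 (new)  [load 18/25]
  17 → shelf 2 (new)  [load 17/25]
  15 → shelf 3 (new)  [load 15/25]
  13 → shelf 4 (new)  [load 13/25]
  13 → shelf 5 (new)  [load 13/25]
  8 → shelf 2  [load 25/25]
  7 → shelf 1  [load 25/25]
  7 → shelf 3  [load 22/25]
  5 → shelf 4  [load 18/25]
  4 → shelf 4  [load 22/25]
  4 → shelf 5  [load 17/25]
  3 → shelf 3  [load 25/25]
  3 → shelf 4  [load 25/25]
5 shelves opened.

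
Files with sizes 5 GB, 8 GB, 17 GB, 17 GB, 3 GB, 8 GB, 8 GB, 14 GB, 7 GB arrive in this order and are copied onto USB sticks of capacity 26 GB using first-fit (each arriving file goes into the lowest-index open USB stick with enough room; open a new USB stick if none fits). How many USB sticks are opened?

4

  5 → USB stick 1 (new)  [load 5/26]
  8 → USB stick 1  [load 13/26]
  17 → USB stick 2 (new)  [load 17/26]
  17 → USB stick 3 (new)  [load 17/26]
  3 → USB stick 1  [load 16/26]
  8 → USB stick 1  [load 24/26]
  8 → USB stick 2  [load 25/26]
  14 → USB stick 4 (new)  [load 14/26]
  7 → USB stick 3  [load 24/26]
4 USB sticks opened.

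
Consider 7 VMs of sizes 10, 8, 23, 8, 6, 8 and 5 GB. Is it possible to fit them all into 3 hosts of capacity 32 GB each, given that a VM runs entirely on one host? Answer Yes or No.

A valid assignment using 3 hosts:
  host 1: 23 + 8 = 31
  host 2: 10 + 8 + 8 + 6 = 32
  host 3: 5 = 5
Every load is within 32 GB, so 3 hosts suffice.

Yes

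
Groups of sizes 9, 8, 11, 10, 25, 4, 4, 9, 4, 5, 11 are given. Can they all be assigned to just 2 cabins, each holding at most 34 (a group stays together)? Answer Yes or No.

No

Total = 100; ⌈100/34⌉ = 3.
At least 3 cabins are required, but only 2 are allowed.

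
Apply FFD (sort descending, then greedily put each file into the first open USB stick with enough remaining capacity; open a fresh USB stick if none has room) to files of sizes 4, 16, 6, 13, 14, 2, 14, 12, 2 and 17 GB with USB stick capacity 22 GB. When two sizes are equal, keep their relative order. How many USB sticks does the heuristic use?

6

Sorted descending: 17, 16, 14, 14, 13, 12, 6, 4, 2, 2.
  17 → USB stick 1 (new)  [load 17/22]
  16 → USB stick 2 (new)  [load 16/22]
  14 → USB stick 3 (new)  [load 14/22]
  14 → USB stick 4 (new)  [load 14/22]
  13 → USB stick 5 (new)  [load 13/22]
  12 → USB stick 6 (new)  [load 12/22]
  6 → USB stick 2  [load 22/22]
  4 → USB stick 1  [load 21/22]
  2 → USB stick 3  [load 16/22]
  2 → USB stick 3  [load 18/22]
6 USB sticks opened.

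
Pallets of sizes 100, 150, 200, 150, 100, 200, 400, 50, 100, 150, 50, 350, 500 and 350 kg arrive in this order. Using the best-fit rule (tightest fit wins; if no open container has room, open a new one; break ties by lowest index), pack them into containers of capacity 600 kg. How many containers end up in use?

6

  100 → container 1 (new)  [load 100/600]
  150 → container 1  [load 250/600]
  200 → container 1  [load 450/600]
  150 → container 1  [load 600/600]
  100 → container 2 (new)  [load 100/600]
  200 → container 2  [load 300/600]
  400 → container 3 (new)  [load 400/600]
  50 → container 3  [load 450/600]
  100 → container 3  [load 550/600]
  150 → container 2  [load 450/600]
  50 → container 3  [load 600/600]
  350 → container 4 (new)  [load 350/600]
  500 → container 5 (new)  [load 500/600]
  350 → container 6 (new)  [load 350/600]
6 containers opened.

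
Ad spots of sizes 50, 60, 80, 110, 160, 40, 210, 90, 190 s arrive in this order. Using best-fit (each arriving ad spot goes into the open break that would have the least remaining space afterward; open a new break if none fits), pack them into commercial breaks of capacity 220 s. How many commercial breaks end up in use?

5

  50 → break 1 (new)  [load 50/220]
  60 → break 1  [load 110/220]
  80 → break 1  [load 190/220]
  110 → break 2 (new)  [load 110/220]
  160 → break 3 (new)  [load 160/220]
  40 → break 3  [load 200/220]
  210 → break 4 (new)  [load 210/220]
  90 → break 2  [load 200/220]
  190 → break 5 (new)  [load 190/220]
5 commercial breaks opened.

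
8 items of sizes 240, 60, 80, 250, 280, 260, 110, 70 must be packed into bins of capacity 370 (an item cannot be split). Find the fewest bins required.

4

Total = 280 + 260 + 250 + 240 + 110 + 80 + 70 + 60 = 1350.
Lower bound: ⌈1350/370⌉ = 4 bins.
A packing using 4 bins:
  bin 1: 280 + 80 = 360
  bin 2: 260 + 110 = 370
  bin 3: 250 + 70 = 320
  bin 4: 240 + 60 = 300
This matches the lower bound, so 4 is optimal.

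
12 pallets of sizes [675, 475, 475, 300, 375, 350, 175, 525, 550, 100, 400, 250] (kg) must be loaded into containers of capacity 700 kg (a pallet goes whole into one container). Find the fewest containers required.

Total = 675 + 550 + 525 + 475 + 475 + 400 + 375 + 350 + 300 + 250 + 175 + 100 = 4650 kg.
Lower bound: ⌈4650/700⌉ = 7 containers.
A packing using 8 containers:
  container 1: 675 = 675
  container 2: 550 + 100 = 650
  container 3: 525 + 175 = 700
  container 4: 475 = 475
  container 5: 475 = 475
  container 6: 400 + 300 = 700
  container 7: 375 + 250 = 625
  container 8: 350 = 350
No arrangement into 7 containers stays within capacity, so 8 is optimal.

8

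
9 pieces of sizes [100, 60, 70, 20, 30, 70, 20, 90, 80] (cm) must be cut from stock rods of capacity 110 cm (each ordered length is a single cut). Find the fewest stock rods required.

6

Total = 100 + 90 + 80 + 70 + 70 + 60 + 30 + 20 + 20 = 540 cm.
Lower bound: ⌈540/110⌉ = 5 stock rods.
Also, 6 pieces each exceed 55 cm, and no two of those can share a stock rod, so at least 6 stock rods are needed.
A packing using 6 stock rods:
  stock rod 1: 100 = 100
  stock rod 2: 90 + 20 = 110
  stock rod 3: 80 + 30 = 110
  stock rod 4: 70 + 20 = 90
  stock rod 5: 70 = 70
  stock rod 6: 60 = 60
This matches the lower bound, so 6 is optimal.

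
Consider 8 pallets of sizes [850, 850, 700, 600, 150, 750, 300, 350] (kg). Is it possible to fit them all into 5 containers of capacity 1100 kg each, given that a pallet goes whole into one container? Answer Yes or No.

A valid assignment using 5 containers:
  container 1: 850 + 150 = 1000
  container 2: 850 = 850
  container 3: 750 + 350 = 1100
  container 4: 700 + 300 = 1000
  container 5: 600 = 600
Every load is within 1100 kg, so 5 containers suffice.

Yes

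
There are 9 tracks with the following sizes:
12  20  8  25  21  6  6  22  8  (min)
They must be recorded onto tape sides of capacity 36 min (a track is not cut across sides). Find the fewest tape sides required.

4

Total = 25 + 22 + 21 + 20 + 12 + 8 + 8 + 6 + 6 = 128 min.
Lower bound: ⌈128/36⌉ = 4 tape sides.
A packing using 4 tape sides:
  side 1: 25 + 8 = 33
  side 2: 22 + 12 = 34
  side 3: 21 + 8 + 6 = 35
  side 4: 20 + 6 = 26
This matches the lower bound, so 4 is optimal.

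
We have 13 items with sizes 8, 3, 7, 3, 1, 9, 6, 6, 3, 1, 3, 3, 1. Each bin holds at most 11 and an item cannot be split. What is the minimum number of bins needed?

6

Total = 9 + 8 + 7 + 6 + 6 + 3 + 3 + 3 + 3 + 3 + 1 + 1 + 1 = 54.
Lower bound: ⌈54/11⌉ = 5 bins.
A packing using 6 bins:
  bin 1: 9 + 1 + 1 = 11
  bin 2: 8 + 3 = 11
  bin 3: 7 + 3 + 1 = 11
  bin 4: 6 + 3 = 9
  bin 5: 6 + 3 = 9
  bin 6: 3 = 3
No arrangement into 5 bins stays within capacity, so 6 is optimal.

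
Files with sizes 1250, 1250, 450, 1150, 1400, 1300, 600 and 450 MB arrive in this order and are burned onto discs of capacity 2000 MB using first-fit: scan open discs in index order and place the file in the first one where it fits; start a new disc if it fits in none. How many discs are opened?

5

  1250 → disc 1 (new)  [load 1250/2000]
  1250 → disc 2 (new)  [load 1250/2000]
  450 → disc 1  [load 1700/2000]
  1150 → disc 3 (new)  [load 1150/2000]
  1400 → disc 4 (new)  [load 1400/2000]
  1300 → disc 5 (new)  [load 1300/2000]
  600 → disc 2  [load 1850/2000]
  450 → disc 3  [load 1600/2000]
5 discs opened.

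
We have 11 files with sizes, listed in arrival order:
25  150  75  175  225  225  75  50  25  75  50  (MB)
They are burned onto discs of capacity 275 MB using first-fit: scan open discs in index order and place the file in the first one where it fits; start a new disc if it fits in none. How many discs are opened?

5

  25 → disc 1 (new)  [load 25/275]
  150 → disc 1  [load 175/275]
  75 → disc 1  [load 250/275]
  175 → disc 2 (new)  [load 175/275]
  225 → disc 3 (new)  [load 225/275]
  225 → disc 4 (new)  [load 225/275]
  75 → disc 2  [load 250/275]
  50 → disc 3  [load 275/275]
  25 → disc 1  [load 275/275]
  75 → disc 5 (new)  [load 75/275]
  50 → disc 4  [load 275/275]
5 discs opened.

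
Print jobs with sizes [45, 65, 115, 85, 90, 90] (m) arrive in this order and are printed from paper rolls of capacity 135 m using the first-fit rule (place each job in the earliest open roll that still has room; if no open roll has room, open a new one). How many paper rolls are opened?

5

  45 → roll 1 (new)  [load 45/135]
  65 → roll 1  [load 110/135]
  115 → roll 2 (new)  [load 115/135]
  85 → roll 3 (new)  [load 85/135]
  90 → roll 4 (new)  [load 90/135]
  90 → roll 5 (new)  [load 90/135]
5 paper rolls opened.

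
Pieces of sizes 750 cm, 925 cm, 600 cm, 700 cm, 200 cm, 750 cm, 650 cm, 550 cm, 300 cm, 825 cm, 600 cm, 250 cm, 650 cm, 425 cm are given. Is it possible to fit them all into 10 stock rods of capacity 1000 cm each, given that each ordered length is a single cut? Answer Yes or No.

Yes

A valid assignment using 10 stock rods:
  stock rod 1: 925 = 925
  stock rod 2: 825 = 825
  stock rod 3: 750 + 250 = 1000
  stock rod 4: 750 + 200 = 950
  stock rod 5: 700 + 300 = 1000
  stock rod 6: 650 = 650
  stock rod 7: 650 = 650
  stock rod 8: 600 = 600
  stock rod 9: 600 = 600
  stock rod 10: 550 + 425 = 975
Every load is within 1000 cm, so 10 stock rods suffice.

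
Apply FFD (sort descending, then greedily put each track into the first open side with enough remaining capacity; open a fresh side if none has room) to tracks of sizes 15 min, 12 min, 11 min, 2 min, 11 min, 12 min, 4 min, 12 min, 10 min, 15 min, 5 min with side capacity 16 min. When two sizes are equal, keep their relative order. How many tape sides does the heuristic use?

Sorted descending: 15, 15, 12, 12, 12, 11, 11, 10, 5, 4, 2.
  15 → side 1 (new)  [load 15/16]
  15 → side 2 (new)  [load 15/16]
  12 → side 3 (new)  [load 12/16]
  12 → side 4 (new)  [load 12/16]
  12 → side 5 (new)  [load 12/16]
  11 → side 6 (new)  [load 11/16]
  11 → side 7 (new)  [load 11/16]
  10 → side 8 (new)  [load 10/16]
  5 → side 6  [load 16/16]
  4 → side 3  [load 16/16]
  2 → side 4  [load 14/16]
8 tape sides opened.

8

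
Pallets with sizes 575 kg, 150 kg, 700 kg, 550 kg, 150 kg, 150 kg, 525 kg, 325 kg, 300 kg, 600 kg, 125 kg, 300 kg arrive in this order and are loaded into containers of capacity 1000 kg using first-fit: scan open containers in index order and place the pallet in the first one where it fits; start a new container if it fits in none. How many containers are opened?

5

  575 → container 1 (new)  [load 575/1000]
  150 → container 1  [load 725/1000]
  700 → container 2 (new)  [load 700/1000]
  550 → container 3 (new)  [load 550/1000]
  150 → container 1  [load 875/1000]
  150 → container 2  [load 850/1000]
  525 → container 4 (new)  [load 525/1000]
  325 → container 3  [load 875/1000]
  300 → container 4  [load 825/1000]
  600 → container 5 (new)  [load 600/1000]
  125 → container 1  [load 1000/1000]
  300 → container 5  [load 900/1000]
5 containers opened.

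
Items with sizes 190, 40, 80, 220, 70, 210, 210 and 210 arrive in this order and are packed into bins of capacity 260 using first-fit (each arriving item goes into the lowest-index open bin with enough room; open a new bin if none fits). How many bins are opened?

  190 → bin 1 (new)  [load 190/260]
  40 → bin 1  [load 230/260]
  80 → bin 2 (new)  [load 80/260]
  220 → bin 3 (new)  [load 220/260]
  70 → bin 2  [load 150/260]
  210 → bin 4 (new)  [load 210/260]
  210 → bin 5 (new)  [load 210/260]
  210 → bin 6 (new)  [load 210/260]
6 bins opened.

6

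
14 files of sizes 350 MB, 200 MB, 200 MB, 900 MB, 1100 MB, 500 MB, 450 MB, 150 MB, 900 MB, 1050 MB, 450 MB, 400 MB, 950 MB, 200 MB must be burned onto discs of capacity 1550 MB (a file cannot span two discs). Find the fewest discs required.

6

Total = 1100 + 1050 + 950 + 900 + 900 + 500 + 450 + 450 + 400 + 350 + 200 + 200 + 200 + 150 = 7800 MB.
Lower bound: ⌈7800/1550⌉ = 6 discs.
A packing using 6 discs:
  disc 1: 1100 + 450 = 1550
  disc 2: 1050 + 500 = 1550
  disc 3: 950 + 450 + 150 = 1550
  disc 4: 900 + 400 + 200 = 1500
  disc 5: 900 + 350 + 200 = 1450
  disc 6: 200 = 200
This matches the lower bound, so 6 is optimal.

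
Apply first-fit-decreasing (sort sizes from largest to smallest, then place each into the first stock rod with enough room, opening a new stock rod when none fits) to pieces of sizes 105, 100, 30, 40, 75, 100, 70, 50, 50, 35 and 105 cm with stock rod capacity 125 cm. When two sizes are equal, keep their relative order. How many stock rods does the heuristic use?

7

Sorted descending: 105, 105, 100, 100, 75, 70, 50, 50, 40, 35, 30.
  105 → stock rod 1 (new)  [load 105/125]
  105 → stock rod 2 (new)  [load 105/125]
  100 → stock rod 3 (new)  [load 100/125]
  100 → stock rod 4 (new)  [load 100/125]
  75 → stock rod 5 (new)  [load 75/125]
  70 → stock rod 6 (new)  [load 70/125]
  50 → stock rod 5  [load 125/125]
  50 → stock rod 6  [load 120/125]
  40 → stock rod 7 (new)  [load 40/125]
  35 → stock rod 7  [load 75/125]
  30 → stock rod 7  [load 105/125]
7 stock rods opened.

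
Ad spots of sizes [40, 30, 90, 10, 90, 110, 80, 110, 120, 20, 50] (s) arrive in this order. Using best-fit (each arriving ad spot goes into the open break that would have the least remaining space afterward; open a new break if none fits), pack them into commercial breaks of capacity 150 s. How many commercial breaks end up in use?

  40 → break 1 (new)  [load 40/150]
  30 → break 1  [load 70/150]
  90 → break 2 (new)  [load 90/150]
  10 → break 2  [load 100/150]
  90 → break 3 (new)  [load 90/150]
  110 → break 4 (new)  [load 110/150]
  80 → break 1  [load 150/150]
  110 → break 5 (new)  [load 110/150]
  120 → break 6 (new)  [load 120/150]
  20 → break 6  [load 140/150]
  50 → break 2  [load 150/150]
6 commercial breaks opened.

6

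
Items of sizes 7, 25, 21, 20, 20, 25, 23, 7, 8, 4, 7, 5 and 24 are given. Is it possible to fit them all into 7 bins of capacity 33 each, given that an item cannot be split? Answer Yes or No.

Yes

A valid assignment using 7 bins:
  bin 1: 25 + 8 = 33
  bin 2: 25 + 7 = 32
  bin 3: 24 + 7 = 31
  bin 4: 23 + 7 = 30
  bin 5: 21 + 5 + 4 = 30
  bin 6: 20 = 20
  bin 7: 20 = 20
Every load is within 33, so 7 bins suffice.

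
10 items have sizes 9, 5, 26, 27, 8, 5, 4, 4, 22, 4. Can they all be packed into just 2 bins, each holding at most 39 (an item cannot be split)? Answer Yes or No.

No

Total = 114; ⌈114/39⌉ = 3.
At least 3 bins are required, but only 2 are allowed.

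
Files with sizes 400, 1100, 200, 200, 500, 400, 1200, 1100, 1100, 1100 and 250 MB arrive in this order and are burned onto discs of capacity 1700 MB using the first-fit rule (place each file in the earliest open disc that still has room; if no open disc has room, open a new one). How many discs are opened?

6

  400 → disc 1 (new)  [load 400/1700]
  1100 → disc 1  [load 1500/1700]
  200 → disc 1  [load 1700/1700]
  200 → disc 2 (new)  [load 200/1700]
  500 → disc 2  [load 700/1700]
  400 → disc 2  [load 1100/1700]
  1200 → disc 3 (new)  [load 1200/1700]
  1100 → disc 4 (new)  [load 1100/1700]
  1100 → disc 5 (new)  [load 1100/1700]
  1100 → disc 6 (new)  [load 1100/1700]
  250 → disc 2  [load 1350/1700]
6 discs opened.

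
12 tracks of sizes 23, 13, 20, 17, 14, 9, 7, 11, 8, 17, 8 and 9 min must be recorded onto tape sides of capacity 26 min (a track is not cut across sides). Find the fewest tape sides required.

Total = 23 + 20 + 17 + 17 + 14 + 13 + 11 + 9 + 9 + 8 + 8 + 7 = 156 min.
Lower bound: ⌈156/26⌉ = 6 tape sides.
A packing using 7 tape sides:
  side 1: 23 = 23
  side 2: 20 = 20
  side 3: 17 + 9 = 26
  side 4: 17 + 9 = 26
  side 5: 14 + 11 = 25
  side 6: 13 + 8 = 21
  side 7: 8 + 7 = 15
No arrangement into 6 tape sides stays within capacity, so 7 is optimal.

7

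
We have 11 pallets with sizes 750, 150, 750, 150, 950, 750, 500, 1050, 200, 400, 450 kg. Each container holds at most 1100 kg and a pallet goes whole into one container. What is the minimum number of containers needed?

Total = 1050 + 950 + 750 + 750 + 750 + 500 + 450 + 400 + 200 + 150 + 150 = 6100 kg.
Lower bound: ⌈6100/1100⌉ = 6 containers.
A packing using 7 containers:
  container 1: 1050 = 1050
  container 2: 950 + 150 = 1100
  container 3: 750 + 200 + 150 = 1100
  container 4: 750 = 750
  container 5: 750 = 750
  container 6: 500 + 450 = 950
  container 7: 400 = 400
No arrangement into 6 containers stays within capacity, so 7 is optimal.

7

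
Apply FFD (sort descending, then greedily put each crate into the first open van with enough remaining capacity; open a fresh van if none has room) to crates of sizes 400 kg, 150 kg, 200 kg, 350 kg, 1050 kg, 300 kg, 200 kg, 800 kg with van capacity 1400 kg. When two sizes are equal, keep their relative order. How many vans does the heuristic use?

3

Sorted descending: 1050, 800, 400, 350, 300, 200, 200, 150.
  1050 → van 1 (new)  [load 1050/1400]
  800 → van 2 (new)  [load 800/1400]
  400 → van 2  [load 1200/1400]
  350 → van 1  [load 1400/1400]
  300 → van 3 (new)  [load 300/1400]
  200 → van 2  [load 1400/1400]
  200 → van 3  [load 500/1400]
  150 → van 3  [load 650/1400]
3 vans opened.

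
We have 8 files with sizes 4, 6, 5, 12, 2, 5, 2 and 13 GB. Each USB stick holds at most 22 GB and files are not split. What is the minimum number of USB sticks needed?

Total = 13 + 12 + 6 + 5 + 5 + 4 + 2 + 2 = 49 GB.
Lower bound: ⌈49/22⌉ = 3 USB sticks.
A packing using 3 USB sticks:
  USB stick 1: 13 + 6 + 2 = 21
  USB stick 2: 12 + 5 + 5 = 22
  USB stick 3: 4 + 2 = 6
This matches the lower bound, so 3 is optimal.

3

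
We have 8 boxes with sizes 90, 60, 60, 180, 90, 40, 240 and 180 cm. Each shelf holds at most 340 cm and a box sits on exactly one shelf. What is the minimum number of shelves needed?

Total = 240 + 180 + 180 + 90 + 90 + 60 + 60 + 40 = 940 cm.
Lower bound: ⌈940/340⌉ = 3 shelves.
A packing using 3 shelves:
  shelf 1: 240 + 90 = 330
  shelf 2: 180 + 90 + 60 = 330
  shelf 3: 180 + 60 + 40 = 280
This matches the lower bound, so 3 is optimal.

3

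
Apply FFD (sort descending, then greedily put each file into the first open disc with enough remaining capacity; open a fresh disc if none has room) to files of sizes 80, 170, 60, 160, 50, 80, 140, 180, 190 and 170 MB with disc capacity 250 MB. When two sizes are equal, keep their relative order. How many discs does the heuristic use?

6

Sorted descending: 190, 180, 170, 170, 160, 140, 80, 80, 60, 50.
  190 → disc 1 (new)  [load 190/250]
  180 → disc 2 (new)  [load 180/250]
  170 → disc 3 (new)  [load 170/250]
  170 → disc 4 (new)  [load 170/250]
  160 → disc 5 (new)  [load 160/250]
  140 → disc 6 (new)  [load 140/250]
  80 → disc 3  [load 250/250]
  80 → disc 4  [load 250/250]
  60 → disc 1  [load 250/250]
  50 → disc 2  [load 230/250]
6 discs opened.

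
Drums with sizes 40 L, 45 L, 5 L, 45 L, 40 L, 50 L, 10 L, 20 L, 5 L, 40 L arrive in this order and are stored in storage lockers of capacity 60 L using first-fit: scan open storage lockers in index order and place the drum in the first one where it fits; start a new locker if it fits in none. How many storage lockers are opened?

  40 → locker 1 (new)  [load 40/60]
  45 → locker 2 (new)  [load 45/60]
  5 → locker 1  [load 45/60]
  45 → locker 3 (new)  [load 45/60]
  40 → locker 4 (new)  [load 40/60]
  50 → locker 5 (new)  [load 50/60]
  10 → locker 1  [load 55/60]
  20 → locker 4  [load 60/60]
  5 → locker 1  [load 60/60]
  40 → locker 6 (new)  [load 40/60]
6 storage lockers opened.

6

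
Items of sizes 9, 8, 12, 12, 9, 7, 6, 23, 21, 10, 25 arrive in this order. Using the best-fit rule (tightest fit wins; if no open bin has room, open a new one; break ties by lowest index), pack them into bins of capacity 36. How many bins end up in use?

5

  9 → bin 1 (new)  [load 9/36]
  8 → bin 1  [load 17/36]
  12 → bin 1  [load 29/36]
  12 → bin 2 (new)  [load 12/36]
  9 → bin 2  [load 21/36]
  7 → bin 1  [load 36/36]
  6 → bin 2  [load 27/36]
  23 → bin 3 (new)  [load 23/36]
  21 → bin 4 (new)  [load 21/36]
  10 → bin 3  [load 33/36]
  25 → bin 5 (new)  [load 25/36]
5 bins opened.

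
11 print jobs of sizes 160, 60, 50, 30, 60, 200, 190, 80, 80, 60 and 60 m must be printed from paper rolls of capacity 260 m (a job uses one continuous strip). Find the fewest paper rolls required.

Total = 200 + 190 + 160 + 80 + 80 + 60 + 60 + 60 + 60 + 50 + 30 = 1030 m.
Lower bound: ⌈1030/260⌉ = 4 paper rolls.
A packing using 5 paper rolls:
  roll 1: 200 + 60 = 260
  roll 2: 190 + 60 = 250
  roll 3: 160 + 80 = 240
  roll 4: 80 + 60 + 60 + 50 = 250
  roll 5: 30 = 30
No arrangement into 4 paper rolls stays within capacity, so 5 is optimal.

5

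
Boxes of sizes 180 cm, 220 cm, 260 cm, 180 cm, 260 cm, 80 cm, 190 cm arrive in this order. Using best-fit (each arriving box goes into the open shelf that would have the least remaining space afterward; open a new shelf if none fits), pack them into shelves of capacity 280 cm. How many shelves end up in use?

6

  180 → shelf 1 (new)  [load 180/280]
  220 → shelf 2 (new)  [load 220/280]
  260 → shelf 3 (new)  [load 260/280]
  180 → shelf 4 (new)  [load 180/280]
  260 → shelf 5 (new)  [load 260/280]
  80 → shelf 1  [load 260/280]
  190 → shelf 6 (new)  [load 190/280]
6 shelves opened.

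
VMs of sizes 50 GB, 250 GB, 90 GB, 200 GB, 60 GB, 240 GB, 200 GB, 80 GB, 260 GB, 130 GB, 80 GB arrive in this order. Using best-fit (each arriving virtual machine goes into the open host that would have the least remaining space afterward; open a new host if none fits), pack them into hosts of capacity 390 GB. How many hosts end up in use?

  50 → host 1 (new)  [load 50/390]
  250 → host 1  [load 300/390]
  90 → host 1  [load 390/390]
  200 → host 2 (new)  [load 200/390]
  60 → host 2  [load 260/390]
  240 → host 3 (new)  [load 240/390]
  200 → host 4 (new)  [load 200/390]
  80 → host 2  [load 340/390]
  260 → host 5 (new)  [load 260/390]
  130 → host 5  [load 390/390]
  80 → host 3  [load 320/390]
5 hosts opened.

5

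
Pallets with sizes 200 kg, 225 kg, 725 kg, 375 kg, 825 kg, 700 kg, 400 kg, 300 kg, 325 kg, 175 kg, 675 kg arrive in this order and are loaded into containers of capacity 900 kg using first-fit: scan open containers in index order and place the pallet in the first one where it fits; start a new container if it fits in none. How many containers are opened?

7

  200 → container 1 (new)  [load 200/900]
  225 → container 1  [load 425/900]
  725 → container 2 (new)  [load 725/900]
  375 → container 1  [load 800/900]
  825 → container 3 (new)  [load 825/900]
  700 → container 4 (new)  [load 700/900]
  400 → container 5 (new)  [load 400/900]
  300 → container 5  [load 700/900]
  325 → container 6 (new)  [load 325/900]
  175 → container 2  [load 900/900]
  675 → container 7 (new)  [load 675/900]
7 containers opened.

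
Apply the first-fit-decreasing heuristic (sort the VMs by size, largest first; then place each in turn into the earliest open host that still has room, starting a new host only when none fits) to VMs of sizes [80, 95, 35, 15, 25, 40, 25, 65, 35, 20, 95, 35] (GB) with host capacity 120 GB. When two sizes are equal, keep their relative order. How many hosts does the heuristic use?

5

Sorted descending: 95, 95, 80, 65, 40, 35, 35, 35, 25, 25, 20, 15.
  95 → host 1 (new)  [load 95/120]
  95 → host 2 (new)  [load 95/120]
  80 → host 3 (new)  [load 80/120]
  65 → host 4 (new)  [load 65/120]
  40 → host 3  [load 120/120]
  35 → host 4  [load 100/120]
  35 → host 5 (new)  [load 35/120]
  35 → host 5  [load 70/120]
  25 → host 1  [load 120/120]
  25 → host 2  [load 120/120]
  20 → host 4  [load 120/120]
  15 → host 5  [load 85/120]
5 hosts opened.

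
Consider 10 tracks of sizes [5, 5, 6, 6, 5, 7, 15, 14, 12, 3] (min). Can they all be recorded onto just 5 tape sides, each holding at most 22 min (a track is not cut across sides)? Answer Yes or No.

Yes

A valid assignment using 4 tape sides:
  side 1: 15 + 7 = 22
  side 2: 14 + 6 = 20
  side 3: 12 + 6 + 3 = 21
  side 4: 5 + 5 + 5 = 15
That uses only 4 ≤ 5, so 5 tape sides are enough.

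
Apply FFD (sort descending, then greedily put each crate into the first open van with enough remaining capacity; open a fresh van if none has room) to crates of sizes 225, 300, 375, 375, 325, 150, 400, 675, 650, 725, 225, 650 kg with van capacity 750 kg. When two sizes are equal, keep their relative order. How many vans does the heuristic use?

8

Sorted descending: 725, 675, 650, 650, 400, 375, 375, 325, 300, 225, 225, 150.
  725 → van 1 (new)  [load 725/750]
  675 → van 2 (new)  [load 675/750]
  650 → van 3 (new)  [load 650/750]
  650 → van 4 (new)  [load 650/750]
  400 → van 5 (new)  [load 400/750]
  375 → van 6 (new)  [load 375/750]
  375 → van 6  [load 750/750]
  325 → van 5  [load 725/750]
  300 → van 7 (new)  [load 300/750]
  225 → van 7  [load 525/750]
  225 → van 7  [load 750/750]
  150 → van 8 (new)  [load 150/750]
8 vans opened.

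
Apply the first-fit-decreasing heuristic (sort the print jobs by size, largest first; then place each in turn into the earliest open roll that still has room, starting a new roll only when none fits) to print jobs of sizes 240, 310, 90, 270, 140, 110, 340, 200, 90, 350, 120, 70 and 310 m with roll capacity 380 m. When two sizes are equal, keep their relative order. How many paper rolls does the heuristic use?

Sorted descending: 350, 340, 310, 310, 270, 240, 200, 140, 120, 110, 90, 90, 70.
  350 → roll 1 (new)  [load 350/380]
  340 → roll 2 (new)  [load 340/380]
  310 → roll 3 (new)  [load 310/380]
  310 → roll 4 (new)  [load 310/380]
  270 → roll 5 (new)  [load 270/380]
  240 → roll 6 (new)  [load 240/380]
  200 → roll 7 (new)  [load 200/380]
  140 → roll 6  [load 380/380]
  120 → roll 7  [load 320/380]
  110 → roll 5  [load 380/380]
  90 → roll 8 (new)  [load 90/380]
  90 → roll 8  [load 180/380]
  70 → roll 3  [load 380/380]
8 paper rolls opened.

8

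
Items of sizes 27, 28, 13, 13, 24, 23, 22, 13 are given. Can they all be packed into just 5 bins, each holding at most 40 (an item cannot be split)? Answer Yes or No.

A valid assignment using 5 bins:
  bin 1: 28 = 28
  bin 2: 27 + 13 = 40
  bin 3: 24 + 13 = 37
  bin 4: 23 + 13 = 36
  bin 5: 22 = 22
Every load is within 40, so 5 bins suffice.

Yes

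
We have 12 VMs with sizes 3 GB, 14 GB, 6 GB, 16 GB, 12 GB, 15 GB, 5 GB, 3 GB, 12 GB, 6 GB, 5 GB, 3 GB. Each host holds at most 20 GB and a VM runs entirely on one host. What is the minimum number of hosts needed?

6

Total = 16 + 15 + 14 + 12 + 12 + 6 + 6 + 5 + 5 + 3 + 3 + 3 = 100 GB.
Lower bound: ⌈100/20⌉ = 5 hosts.
A packing using 6 hosts:
  host 1: 16 + 3 = 19
  host 2: 15 + 5 = 20
  host 3: 14 + 6 = 20
  host 4: 12 + 6 = 18
  host 5: 12 + 5 + 3 = 20
  host 6: 3 = 3
No arrangement into 5 hosts stays within capacity, so 6 is optimal.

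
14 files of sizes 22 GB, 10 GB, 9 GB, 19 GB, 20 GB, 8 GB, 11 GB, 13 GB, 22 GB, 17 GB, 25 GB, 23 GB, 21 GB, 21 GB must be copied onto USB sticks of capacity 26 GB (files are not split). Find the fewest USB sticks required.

Total = 25 + 23 + 22 + 22 + 21 + 21 + 20 + 19 + 17 + 13 + 11 + 10 + 9 + 8 = 241 GB.
Lower bound: ⌈241/26⌉ = 10 USB sticks.
A packing using 11 USB sticks:
  USB stick 1: 25 = 25
  USB stick 2: 23 = 23
  USB stick 3: 22 = 22
  USB stick 4: 22 = 22
  USB stick 5: 21 = 21
  USB stick 6: 21 = 21
  USB stick 7: 20 = 20
  USB stick 8: 19 = 19
  USB stick 9: 17 + 9 = 26
  USB stick 10: 13 + 11 = 24
  USB stick 11: 10 + 8 = 18
No arrangement into 10 USB sticks stays within capacity, so 11 is optimal.

11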